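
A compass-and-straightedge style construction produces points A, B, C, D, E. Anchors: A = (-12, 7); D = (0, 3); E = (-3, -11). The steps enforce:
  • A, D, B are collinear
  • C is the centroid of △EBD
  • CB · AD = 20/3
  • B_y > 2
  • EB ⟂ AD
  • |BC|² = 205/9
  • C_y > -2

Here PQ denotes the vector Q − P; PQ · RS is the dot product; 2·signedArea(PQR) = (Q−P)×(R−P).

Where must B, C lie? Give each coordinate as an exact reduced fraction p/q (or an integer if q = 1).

B = (3/2, 5/2)
C = (-1/2, -11/6)

1. B_x = 3/2  [A, D, B are collinear ∩ EB ⟂ AD]
2. B_y = 5/2  [A, D, B are collinear ∩ EB ⟂ AD]
   → B = (3/2, 5/2)
3. C_x = -1/2  [C is the centroid of △EBD]
4. C_y = -11/6  [C is the centroid of △EBD]
   → C = (-1/2, -11/6)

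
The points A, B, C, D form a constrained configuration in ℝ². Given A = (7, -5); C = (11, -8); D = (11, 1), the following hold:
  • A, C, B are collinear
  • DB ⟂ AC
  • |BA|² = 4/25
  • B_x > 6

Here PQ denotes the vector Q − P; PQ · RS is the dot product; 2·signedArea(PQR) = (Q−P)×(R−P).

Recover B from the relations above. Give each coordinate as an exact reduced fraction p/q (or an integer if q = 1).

B = (167/25, -119/25)

1. B_x = 167/25  [A, C, B are collinear ∩ DB ⟂ AC]
2. B_y = -119/25  [A, C, B are collinear ∩ DB ⟂ AC]
   → B = (167/25, -119/25)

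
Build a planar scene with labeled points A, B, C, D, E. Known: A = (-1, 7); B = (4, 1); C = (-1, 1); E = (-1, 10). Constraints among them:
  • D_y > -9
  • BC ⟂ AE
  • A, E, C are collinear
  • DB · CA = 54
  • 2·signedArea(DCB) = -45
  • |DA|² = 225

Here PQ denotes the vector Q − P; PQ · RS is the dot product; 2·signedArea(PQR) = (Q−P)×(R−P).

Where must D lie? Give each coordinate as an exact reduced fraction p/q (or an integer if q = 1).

D = (-1, -8)

1. D_y = -8  [DB · CA = 54]
2. D_x = -1  [|DA|² = 225]
   → D = (-1, -8)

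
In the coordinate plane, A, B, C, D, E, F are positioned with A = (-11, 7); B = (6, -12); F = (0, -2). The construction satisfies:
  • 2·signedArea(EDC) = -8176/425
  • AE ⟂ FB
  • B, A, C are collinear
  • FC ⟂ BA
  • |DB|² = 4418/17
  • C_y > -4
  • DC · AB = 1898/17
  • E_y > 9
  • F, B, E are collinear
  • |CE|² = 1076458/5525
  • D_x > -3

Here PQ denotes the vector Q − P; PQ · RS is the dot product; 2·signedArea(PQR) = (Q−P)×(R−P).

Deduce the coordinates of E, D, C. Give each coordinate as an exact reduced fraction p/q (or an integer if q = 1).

C = (-532/325, -1126/325)
D = (-39/17, 31/17)
E = (-117/17, 161/17)

1. E_x = -117/17  [F, B, E are collinear ∩ AE ⟂ FB]
2. E_y = 161/17  [F, B, E are collinear ∩ AE ⟂ FB]
   → E = (-117/17, 161/17)
3. C_x = -532/325  [B, A, C are collinear ∩ FC ⟂ BA]
4. C_y = -1126/325  [B, A, C are collinear ∩ FC ⟂ BA]
   → C = (-532/325, -1126/325)
5. D_x = -39/17  [DC · AB = 1898/17 ∩ 2·signedArea(EDC) = -8176/425]
6. D_y = 31/17  [DC · AB = 1898/17 ∩ 2·signedArea(EDC) = -8176/425]
   → D = (-39/17, 31/17)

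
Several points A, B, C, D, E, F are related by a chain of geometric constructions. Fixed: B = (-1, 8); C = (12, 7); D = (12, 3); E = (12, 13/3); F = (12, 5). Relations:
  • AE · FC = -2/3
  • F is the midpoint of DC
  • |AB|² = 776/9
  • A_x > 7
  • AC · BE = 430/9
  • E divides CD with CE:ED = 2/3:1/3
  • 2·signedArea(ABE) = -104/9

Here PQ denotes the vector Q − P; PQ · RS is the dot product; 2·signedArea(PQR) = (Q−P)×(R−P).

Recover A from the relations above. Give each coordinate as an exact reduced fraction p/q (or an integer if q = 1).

1. A_x = 23/3  [2·signedArea(ABE) = -104/9 ∩ AC · BE = 430/9]
2. A_y = 14/3  [2·signedArea(ABE) = -104/9 ∩ AC · BE = 430/9]
   → A = (23/3, 14/3)

A = (23/3, 14/3)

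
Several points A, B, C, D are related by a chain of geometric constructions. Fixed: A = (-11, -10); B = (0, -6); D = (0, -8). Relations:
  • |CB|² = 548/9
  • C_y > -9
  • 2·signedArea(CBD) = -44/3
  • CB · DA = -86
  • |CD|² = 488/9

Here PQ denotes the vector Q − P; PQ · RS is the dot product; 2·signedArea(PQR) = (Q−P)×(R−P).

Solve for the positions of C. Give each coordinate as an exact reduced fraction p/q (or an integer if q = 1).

1. C_x = -22/3  [2·signedArea(CBD) = -44/3 ∩ CB · DA = -86]
2. C_y = -26/3  [2·signedArea(CBD) = -44/3 ∩ CB · DA = -86]
   → C = (-22/3, -26/3)

C = (-22/3, -26/3)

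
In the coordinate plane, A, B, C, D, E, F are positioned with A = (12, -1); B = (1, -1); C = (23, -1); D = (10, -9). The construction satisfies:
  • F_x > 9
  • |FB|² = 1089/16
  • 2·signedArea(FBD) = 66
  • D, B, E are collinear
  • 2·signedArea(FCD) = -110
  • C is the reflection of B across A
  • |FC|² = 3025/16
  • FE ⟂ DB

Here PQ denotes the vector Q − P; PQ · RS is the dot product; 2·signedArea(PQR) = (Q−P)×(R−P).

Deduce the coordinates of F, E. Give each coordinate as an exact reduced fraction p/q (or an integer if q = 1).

1. F_x = 37/4  [2·signedArea(FBD) = 66 ∩ 2·signedArea(FCD) = -110]
2. F_y = -1  [2·signedArea(FBD) = 66 ∩ 2·signedArea(FCD) = -110]
   → F = (37/4, -1)
3. E_x = 3253/580  [D, B, E are collinear ∩ FE ⟂ DB]
4. E_y = -739/145  [D, B, E are collinear ∩ FE ⟂ DB]
   → E = (3253/580, -739/145)

E = (3253/580, -739/145)
F = (37/4, -1)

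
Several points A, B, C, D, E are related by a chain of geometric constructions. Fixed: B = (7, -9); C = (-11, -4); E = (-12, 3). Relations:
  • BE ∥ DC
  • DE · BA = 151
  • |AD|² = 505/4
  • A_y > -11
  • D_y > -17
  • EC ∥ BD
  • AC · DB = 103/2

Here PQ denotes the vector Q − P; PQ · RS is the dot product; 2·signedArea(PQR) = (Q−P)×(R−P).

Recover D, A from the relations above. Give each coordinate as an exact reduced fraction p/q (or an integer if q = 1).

A = (-3/2, -10)
D = (8, -16)

1. D_x = 8  [BE ∥ DC ∩ EC ∥ BD]
2. D_y = -16  [BE ∥ DC ∩ EC ∥ BD]
   → D = (8, -16)
3. A_x = -3/2  [AC · DB = 103/2 ∩ DE · BA = 151]
4. A_y = -10  [AC · DB = 103/2 ∩ DE · BA = 151]
   → A = (-3/2, -10)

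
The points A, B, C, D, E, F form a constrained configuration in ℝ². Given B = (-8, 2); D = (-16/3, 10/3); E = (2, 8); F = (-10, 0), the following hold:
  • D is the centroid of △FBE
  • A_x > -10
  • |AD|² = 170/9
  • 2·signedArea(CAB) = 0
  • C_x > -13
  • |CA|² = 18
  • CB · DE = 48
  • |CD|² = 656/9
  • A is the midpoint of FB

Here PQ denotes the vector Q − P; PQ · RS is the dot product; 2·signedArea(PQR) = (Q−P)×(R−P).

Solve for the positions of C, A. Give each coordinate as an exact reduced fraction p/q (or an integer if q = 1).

1. A_x = -9  [A is the midpoint of FB]
2. A_y = 1  [A is the midpoint of FB]
   → A = (-9, 1)
3. C_x = -12  [2·signedArea(CAB) = 0 ∩ CB · DE = 48]
4. C_y = -2  [2·signedArea(CAB) = 0 ∩ CB · DE = 48]
   → C = (-12, -2)

A = (-9, 1)
C = (-12, -2)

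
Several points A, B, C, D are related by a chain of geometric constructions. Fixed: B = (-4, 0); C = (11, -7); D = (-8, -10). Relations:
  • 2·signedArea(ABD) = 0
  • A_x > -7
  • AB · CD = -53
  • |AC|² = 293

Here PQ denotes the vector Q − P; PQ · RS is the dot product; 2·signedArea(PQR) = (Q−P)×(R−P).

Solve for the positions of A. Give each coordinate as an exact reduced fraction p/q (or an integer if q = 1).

1. A_x = -6  [2·signedArea(ABD) = 0 ∩ AB · CD = -53]
2. A_y = -5  [2·signedArea(ABD) = 0 ∩ AB · CD = -53]
   → A = (-6, -5)

A = (-6, -5)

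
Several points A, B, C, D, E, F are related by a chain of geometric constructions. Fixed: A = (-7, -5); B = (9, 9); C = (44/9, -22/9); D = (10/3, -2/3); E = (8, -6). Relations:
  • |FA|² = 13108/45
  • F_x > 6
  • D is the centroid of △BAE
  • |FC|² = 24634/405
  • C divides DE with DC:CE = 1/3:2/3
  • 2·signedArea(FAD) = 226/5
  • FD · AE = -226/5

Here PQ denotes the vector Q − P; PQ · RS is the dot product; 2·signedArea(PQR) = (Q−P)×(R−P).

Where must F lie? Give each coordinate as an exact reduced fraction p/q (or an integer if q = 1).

1. F_x = 101/15  [FD · AE = -226/5 ∩ 2·signedArea(FAD) = 226/5]
2. F_y = 77/15  [FD · AE = -226/5 ∩ 2·signedArea(FAD) = 226/5]
   → F = (101/15, 77/15)

F = (101/15, 77/15)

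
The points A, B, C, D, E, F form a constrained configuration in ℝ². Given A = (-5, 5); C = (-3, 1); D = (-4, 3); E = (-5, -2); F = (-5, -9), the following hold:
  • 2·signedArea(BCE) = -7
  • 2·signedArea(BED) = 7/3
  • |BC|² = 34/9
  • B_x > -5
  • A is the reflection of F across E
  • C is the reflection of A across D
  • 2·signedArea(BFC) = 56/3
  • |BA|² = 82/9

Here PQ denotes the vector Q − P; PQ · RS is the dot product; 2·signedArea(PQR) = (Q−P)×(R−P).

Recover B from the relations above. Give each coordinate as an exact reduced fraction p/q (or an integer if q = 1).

1. B_x = -14/3  [2·signedArea(BCE) = -7 ∩ 2·signedArea(BED) = 7/3]
2. B_y = 2  [2·signedArea(BCE) = -7 ∩ 2·signedArea(BED) = 7/3]
   → B = (-14/3, 2)

B = (-14/3, 2)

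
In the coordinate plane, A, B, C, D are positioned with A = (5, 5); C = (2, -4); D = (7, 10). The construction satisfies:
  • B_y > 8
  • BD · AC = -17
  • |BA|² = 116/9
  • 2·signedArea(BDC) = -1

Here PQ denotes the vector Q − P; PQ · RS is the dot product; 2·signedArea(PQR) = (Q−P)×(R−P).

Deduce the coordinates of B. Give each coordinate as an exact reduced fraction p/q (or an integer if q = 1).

B = (19/3, 25/3)

1. B_x = 19/3  [2·signedArea(BDC) = -1 ∩ BD · AC = -17]
2. B_y = 25/3  [2·signedArea(BDC) = -1 ∩ BD · AC = -17]
   → B = (19/3, 25/3)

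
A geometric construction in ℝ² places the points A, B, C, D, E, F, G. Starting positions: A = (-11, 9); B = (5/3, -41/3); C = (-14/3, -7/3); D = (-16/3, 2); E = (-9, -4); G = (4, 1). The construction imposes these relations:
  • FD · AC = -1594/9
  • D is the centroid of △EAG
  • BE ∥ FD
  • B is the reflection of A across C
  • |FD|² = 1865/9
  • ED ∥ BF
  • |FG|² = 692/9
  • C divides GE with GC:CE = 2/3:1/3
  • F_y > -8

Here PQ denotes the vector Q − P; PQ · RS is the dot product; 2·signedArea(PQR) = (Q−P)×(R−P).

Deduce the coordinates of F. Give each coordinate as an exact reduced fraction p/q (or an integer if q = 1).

F = (16/3, -23/3)

1. F_x = 16/3  [BE ∥ FD ∩ ED ∥ BF]
2. F_y = -23/3  [BE ∥ FD ∩ ED ∥ BF]
   → F = (16/3, -23/3)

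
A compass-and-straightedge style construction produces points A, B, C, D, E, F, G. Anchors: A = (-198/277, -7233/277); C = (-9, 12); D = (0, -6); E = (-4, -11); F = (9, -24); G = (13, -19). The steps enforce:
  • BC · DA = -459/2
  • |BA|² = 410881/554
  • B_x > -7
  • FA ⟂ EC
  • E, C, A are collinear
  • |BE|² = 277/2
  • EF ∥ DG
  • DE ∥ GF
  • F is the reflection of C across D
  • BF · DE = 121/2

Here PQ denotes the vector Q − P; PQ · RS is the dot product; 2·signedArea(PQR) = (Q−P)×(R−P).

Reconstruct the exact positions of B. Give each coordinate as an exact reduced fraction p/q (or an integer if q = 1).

B = (-13/2, 1/2)

1. B_x = -13/2  [BC · DA = -459/2 ∩ BF · DE = 121/2]
2. B_y = 1/2  [BC · DA = -459/2 ∩ BF · DE = 121/2]
   → B = (-13/2, 1/2)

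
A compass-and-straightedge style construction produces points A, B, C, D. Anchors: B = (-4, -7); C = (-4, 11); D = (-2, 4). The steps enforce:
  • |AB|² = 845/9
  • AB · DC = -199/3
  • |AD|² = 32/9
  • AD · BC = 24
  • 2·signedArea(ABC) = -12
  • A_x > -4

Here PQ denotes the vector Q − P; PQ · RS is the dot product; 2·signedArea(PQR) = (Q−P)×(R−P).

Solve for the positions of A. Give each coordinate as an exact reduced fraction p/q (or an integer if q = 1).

A = (-10/3, 8/3)

1. A_x = -10/3  [2·signedArea(ABC) = -12 ∩ AD · BC = 24]
2. A_y = 8/3  [2·signedArea(ABC) = -12 ∩ AD · BC = 24]
   → A = (-10/3, 8/3)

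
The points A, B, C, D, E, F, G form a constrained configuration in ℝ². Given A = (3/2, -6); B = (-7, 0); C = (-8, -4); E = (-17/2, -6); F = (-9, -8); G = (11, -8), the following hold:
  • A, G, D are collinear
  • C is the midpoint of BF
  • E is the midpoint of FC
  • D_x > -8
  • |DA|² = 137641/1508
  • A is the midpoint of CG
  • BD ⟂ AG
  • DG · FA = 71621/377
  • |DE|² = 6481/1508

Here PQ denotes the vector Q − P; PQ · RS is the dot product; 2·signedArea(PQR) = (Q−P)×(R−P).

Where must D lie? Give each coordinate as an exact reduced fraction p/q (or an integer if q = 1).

1. D_x = -2959/377  [A, G, D are collinear ∩ BD ⟂ AG]
2. D_y = -1520/377  [A, G, D are collinear ∩ BD ⟂ AG]
   → D = (-2959/377, -1520/377)

D = (-2959/377, -1520/377)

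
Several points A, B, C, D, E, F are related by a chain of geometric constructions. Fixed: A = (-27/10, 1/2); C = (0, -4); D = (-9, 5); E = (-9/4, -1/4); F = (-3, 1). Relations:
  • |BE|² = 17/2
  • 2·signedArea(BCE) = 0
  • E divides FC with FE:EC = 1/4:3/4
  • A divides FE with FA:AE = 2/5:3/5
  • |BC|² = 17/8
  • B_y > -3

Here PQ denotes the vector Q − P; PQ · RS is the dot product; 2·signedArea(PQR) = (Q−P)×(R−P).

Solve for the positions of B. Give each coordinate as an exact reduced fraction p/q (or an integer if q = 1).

1. B_x = -3/4  [line -15/4·x + -9/4·y + -9 = 0 ∩ |BC|² = 17/8]
2. B_y = -11/4  [line -15/4·x + -9/4·y + -9 = 0 ∩ |BC|² = 17/8]
   → B = (-3/4, -11/4)

B = (-3/4, -11/4)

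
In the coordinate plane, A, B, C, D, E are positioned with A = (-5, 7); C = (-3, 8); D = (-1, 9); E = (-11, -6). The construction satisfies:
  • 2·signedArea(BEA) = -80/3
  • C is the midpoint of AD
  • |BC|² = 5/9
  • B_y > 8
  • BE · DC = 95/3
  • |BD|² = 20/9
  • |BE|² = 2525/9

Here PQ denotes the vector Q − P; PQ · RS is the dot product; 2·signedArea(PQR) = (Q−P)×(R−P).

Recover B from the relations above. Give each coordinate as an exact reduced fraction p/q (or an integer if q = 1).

1. B_x = -7/3  [2·signedArea(BEA) = -80/3 ∩ BE · DC = 95/3]
2. B_y = 25/3  [2·signedArea(BEA) = -80/3 ∩ BE · DC = 95/3]
   → B = (-7/3, 25/3)

B = (-7/3, 25/3)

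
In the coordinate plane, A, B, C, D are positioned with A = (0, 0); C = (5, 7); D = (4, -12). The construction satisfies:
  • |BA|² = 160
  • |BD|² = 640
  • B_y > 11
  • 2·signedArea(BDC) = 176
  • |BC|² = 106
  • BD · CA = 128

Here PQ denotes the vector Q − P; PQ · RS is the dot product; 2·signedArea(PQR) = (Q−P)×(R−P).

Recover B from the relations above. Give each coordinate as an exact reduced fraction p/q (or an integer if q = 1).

1. B_x = -4  [2·signedArea(BDC) = 176 ∩ BD · CA = 128]
2. B_y = 12  [2·signedArea(BDC) = 176 ∩ BD · CA = 128]
   → B = (-4, 12)

B = (-4, 12)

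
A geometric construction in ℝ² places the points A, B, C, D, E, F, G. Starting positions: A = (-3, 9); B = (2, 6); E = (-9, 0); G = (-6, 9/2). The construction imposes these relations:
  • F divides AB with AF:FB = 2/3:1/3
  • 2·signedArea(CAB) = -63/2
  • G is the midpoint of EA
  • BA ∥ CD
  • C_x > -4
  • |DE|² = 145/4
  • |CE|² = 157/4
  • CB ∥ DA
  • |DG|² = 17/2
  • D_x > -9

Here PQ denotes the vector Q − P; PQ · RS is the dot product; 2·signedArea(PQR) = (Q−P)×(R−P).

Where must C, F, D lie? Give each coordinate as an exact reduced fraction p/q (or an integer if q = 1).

1. C_x = -7/2  [line 3·x + 5·y + -9/2 = 0 ∩ |CE|² = 157/4]
2. C_y = 3  [line 3·x + 5·y + -9/2 = 0 ∩ |CE|² = 157/4]
   → C = (-7/2, 3)
3. F_x = 1/3  [F divides AB with AF:FB = 2/3:1/3]
4. F_y = 7  [F divides AB with AF:FB = 2/3:1/3]
   → F = (1/3, 7)
5. D_x = -17/2  [CB ∥ DA ∩ BA ∥ CD]
6. D_y = 6  [CB ∥ DA ∩ BA ∥ CD]
   → D = (-17/2, 6)

C = (-7/2, 3)
D = (-17/2, 6)
F = (1/3, 7)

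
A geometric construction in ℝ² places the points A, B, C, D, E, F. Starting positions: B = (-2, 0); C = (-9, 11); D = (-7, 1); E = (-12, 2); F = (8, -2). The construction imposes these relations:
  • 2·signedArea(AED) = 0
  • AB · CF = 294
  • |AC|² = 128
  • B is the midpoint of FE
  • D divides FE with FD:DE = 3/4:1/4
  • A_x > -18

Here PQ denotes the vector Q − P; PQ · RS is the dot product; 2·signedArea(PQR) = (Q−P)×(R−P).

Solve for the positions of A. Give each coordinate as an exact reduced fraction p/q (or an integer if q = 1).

1. A_x = -17  [2·signedArea(AED) = 0 ∩ AB · CF = 294]
2. A_y = 3  [2·signedArea(AED) = 0 ∩ AB · CF = 294]
   → A = (-17, 3)

A = (-17, 3)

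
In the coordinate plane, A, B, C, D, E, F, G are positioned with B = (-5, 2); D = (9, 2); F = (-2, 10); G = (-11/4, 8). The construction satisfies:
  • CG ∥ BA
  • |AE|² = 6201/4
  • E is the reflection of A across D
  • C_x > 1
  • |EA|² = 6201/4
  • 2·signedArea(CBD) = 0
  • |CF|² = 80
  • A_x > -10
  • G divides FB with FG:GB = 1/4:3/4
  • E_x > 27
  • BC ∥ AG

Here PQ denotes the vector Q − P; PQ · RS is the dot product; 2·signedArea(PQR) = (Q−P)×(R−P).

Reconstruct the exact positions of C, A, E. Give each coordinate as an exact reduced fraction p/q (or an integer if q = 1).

A = (-39/4, 8)
C = (2, 2)
E = (111/4, -4)

1. C_y = 2  [2·signedArea(CBD) = 0]
2. C_x = 2  [|CF|² = 80]
   → C = (2, 2)
3. A_x = -39/4  [BC ∥ AG ∩ CG ∥ BA]
4. A_y = 8  [BC ∥ AG ∩ CG ∥ BA]
   → A = (-39/4, 8)
5. E_x = 111/4  [E is the reflection of A across D]
6. E_y = -4  [E is the reflection of A across D]
   → E = (111/4, -4)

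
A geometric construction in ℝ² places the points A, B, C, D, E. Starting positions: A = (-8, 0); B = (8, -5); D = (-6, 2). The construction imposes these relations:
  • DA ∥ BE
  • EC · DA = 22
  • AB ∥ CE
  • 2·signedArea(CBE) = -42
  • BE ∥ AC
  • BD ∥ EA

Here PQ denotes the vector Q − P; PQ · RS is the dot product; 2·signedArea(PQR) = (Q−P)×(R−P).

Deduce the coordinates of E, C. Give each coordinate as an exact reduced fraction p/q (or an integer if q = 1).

C = (-10, -2)
E = (6, -7)

1. E_x = 6  [BD ∥ EA ∩ DA ∥ BE]
2. E_y = -7  [BD ∥ EA ∩ DA ∥ BE]
   → E = (6, -7)
3. C_x = -10  [AB ∥ CE ∩ BE ∥ AC]
4. C_y = -2  [AB ∥ CE ∩ BE ∥ AC]
   → C = (-10, -2)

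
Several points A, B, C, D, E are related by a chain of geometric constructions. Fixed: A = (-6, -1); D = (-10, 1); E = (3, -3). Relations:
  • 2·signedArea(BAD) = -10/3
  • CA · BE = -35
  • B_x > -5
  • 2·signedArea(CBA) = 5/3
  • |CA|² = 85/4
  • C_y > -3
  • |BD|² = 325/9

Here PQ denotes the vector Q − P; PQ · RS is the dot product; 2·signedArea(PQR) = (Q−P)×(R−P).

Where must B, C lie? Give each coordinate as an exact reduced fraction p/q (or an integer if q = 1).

B = (-13/3, -1)
C = (-3/2, -2)

1. B_x = -13/3  [line -2·x + -4·y + -38/3 = 0 ∩ |BD|² = 325/9]
2. B_y = -1  [line -2·x + -4·y + -38/3 = 0 ∩ |BD|² = 325/9]
   → B = (-13/3, -1)
3. C_x = -3/2  [2·signedArea(CBA) = 5/3 ∩ CA · BE = -35]
4. C_y = -2  [2·signedArea(CBA) = 5/3 ∩ CA · BE = -35]
   → C = (-3/2, -2)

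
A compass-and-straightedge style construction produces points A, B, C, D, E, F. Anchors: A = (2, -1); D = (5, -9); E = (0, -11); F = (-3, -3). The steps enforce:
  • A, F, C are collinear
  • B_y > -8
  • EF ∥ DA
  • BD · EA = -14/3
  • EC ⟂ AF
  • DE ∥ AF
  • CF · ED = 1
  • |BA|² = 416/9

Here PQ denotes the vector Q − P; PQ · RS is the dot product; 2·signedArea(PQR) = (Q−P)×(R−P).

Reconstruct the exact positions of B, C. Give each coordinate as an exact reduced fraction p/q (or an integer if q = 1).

B = (2/3, -23/3)
C = (-92/29, -89/29)

1. B_x = 2/3  [line -2·x + -10·y + -226/3 = 0 ∩ |BA|² = 416/9]
2. B_y = -23/3  [line -2·x + -10·y + -226/3 = 0 ∩ |BA|² = 416/9]
   → B = (2/3, -23/3)
3. C_x = -92/29  [A, F, C are collinear ∩ EC ⟂ AF]
4. C_y = -89/29  [A, F, C are collinear ∩ EC ⟂ AF]
   → C = (-92/29, -89/29)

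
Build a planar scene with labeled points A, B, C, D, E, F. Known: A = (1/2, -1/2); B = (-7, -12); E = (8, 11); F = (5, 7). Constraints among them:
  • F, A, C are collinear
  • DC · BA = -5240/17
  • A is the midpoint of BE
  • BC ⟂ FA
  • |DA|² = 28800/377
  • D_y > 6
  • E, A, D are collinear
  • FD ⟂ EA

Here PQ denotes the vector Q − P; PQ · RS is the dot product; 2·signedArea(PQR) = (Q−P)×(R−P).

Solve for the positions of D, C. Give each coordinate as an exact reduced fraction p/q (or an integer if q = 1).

1. D_x = 3977/754  [E, A, D are collinear ∩ FD ⟂ EA]
2. D_y = 5143/754  [E, A, D are collinear ∩ FD ⟂ EA]
   → D = (3977/754, 5143/754)
3. C_x = -223/34  [F, A, C are collinear ∩ BC ⟂ FA]
4. C_y = -417/34  [F, A, C are collinear ∩ BC ⟂ FA]
   → C = (-223/34, -417/34)

C = (-223/34, -417/34)
D = (3977/754, 5143/754)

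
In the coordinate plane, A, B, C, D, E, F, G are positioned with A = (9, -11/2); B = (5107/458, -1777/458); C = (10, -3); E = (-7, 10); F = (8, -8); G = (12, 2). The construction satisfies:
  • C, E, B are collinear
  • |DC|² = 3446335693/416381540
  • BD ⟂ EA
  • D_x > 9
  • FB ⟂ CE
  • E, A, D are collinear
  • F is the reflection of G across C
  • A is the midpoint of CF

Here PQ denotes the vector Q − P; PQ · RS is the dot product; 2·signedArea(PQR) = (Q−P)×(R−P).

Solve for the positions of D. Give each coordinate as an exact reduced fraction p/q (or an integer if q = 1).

1. D_x = 4227373/454565  [E, A, D are collinear ∩ BD ⟂ EA]
2. D_y = -5264273/909130  [E, A, D are collinear ∩ BD ⟂ EA]
   → D = (4227373/454565, -5264273/909130)

D = (4227373/454565, -5264273/909130)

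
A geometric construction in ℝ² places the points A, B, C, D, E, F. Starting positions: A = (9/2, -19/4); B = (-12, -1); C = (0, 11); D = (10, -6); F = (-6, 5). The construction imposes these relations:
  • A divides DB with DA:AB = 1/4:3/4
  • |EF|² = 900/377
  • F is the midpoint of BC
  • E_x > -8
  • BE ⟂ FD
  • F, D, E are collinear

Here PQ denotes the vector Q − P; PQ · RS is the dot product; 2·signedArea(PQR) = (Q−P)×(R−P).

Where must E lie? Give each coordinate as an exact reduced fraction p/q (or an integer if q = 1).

E = (-2742/377, 2215/377)

1. E_x = -2742/377  [F, D, E are collinear ∩ BE ⟂ FD]
2. E_y = 2215/377  [F, D, E are collinear ∩ BE ⟂ FD]
   → E = (-2742/377, 2215/377)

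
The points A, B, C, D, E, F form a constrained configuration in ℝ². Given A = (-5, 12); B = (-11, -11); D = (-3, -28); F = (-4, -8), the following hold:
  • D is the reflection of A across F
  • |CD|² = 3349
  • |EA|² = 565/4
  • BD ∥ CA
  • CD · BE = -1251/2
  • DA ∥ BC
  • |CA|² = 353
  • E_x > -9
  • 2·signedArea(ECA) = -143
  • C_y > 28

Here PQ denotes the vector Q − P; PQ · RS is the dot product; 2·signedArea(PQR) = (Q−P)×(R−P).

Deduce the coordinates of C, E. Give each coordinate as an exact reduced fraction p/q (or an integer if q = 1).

1. C_x = -13  [BD ∥ CA ∩ DA ∥ BC]
2. C_y = 29  [BD ∥ CA ∩ DA ∥ BC]
   → C = (-13, 29)
3. E_x = -8  [2·signedArea(ECA) = -143 ∩ CD · BE = -1251/2]
4. E_y = 1/2  [2·signedArea(ECA) = -143 ∩ CD · BE = -1251/2]
   → E = (-8, 1/2)

C = (-13, 29)
E = (-8, 1/2)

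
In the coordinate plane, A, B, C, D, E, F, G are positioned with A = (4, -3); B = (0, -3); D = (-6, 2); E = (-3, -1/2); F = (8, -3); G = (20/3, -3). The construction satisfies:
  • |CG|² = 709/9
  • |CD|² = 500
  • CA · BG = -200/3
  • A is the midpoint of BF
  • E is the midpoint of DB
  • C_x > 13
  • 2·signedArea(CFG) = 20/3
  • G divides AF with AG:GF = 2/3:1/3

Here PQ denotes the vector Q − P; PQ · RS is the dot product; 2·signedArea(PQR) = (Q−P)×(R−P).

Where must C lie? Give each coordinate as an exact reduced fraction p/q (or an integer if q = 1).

C = (14, -8)

1. C_x = 14  [2·signedArea(CFG) = 20/3 ∩ CA · BG = -200/3]
2. C_y = -8  [2·signedArea(CFG) = 20/3 ∩ CA · BG = -200/3]
   → C = (14, -8)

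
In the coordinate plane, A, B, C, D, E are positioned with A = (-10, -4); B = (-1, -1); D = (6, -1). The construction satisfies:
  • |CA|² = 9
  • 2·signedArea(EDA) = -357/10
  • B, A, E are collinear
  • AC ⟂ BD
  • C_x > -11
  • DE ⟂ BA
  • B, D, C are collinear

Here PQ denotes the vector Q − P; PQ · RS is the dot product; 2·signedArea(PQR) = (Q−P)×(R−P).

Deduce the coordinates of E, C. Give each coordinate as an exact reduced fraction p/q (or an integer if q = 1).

C = (-10, -1)
E = (53/10, 11/10)

1. E_x = 53/10  [B, A, E are collinear ∩ DE ⟂ BA]
2. E_y = 11/10  [B, A, E are collinear ∩ DE ⟂ BA]
   → E = (53/10, 11/10)
3. C_x = -10  [B, D, C are collinear ∩ AC ⟂ BD]
4. C_y = -1  [B, D, C are collinear ∩ AC ⟂ BD]
   → C = (-10, -1)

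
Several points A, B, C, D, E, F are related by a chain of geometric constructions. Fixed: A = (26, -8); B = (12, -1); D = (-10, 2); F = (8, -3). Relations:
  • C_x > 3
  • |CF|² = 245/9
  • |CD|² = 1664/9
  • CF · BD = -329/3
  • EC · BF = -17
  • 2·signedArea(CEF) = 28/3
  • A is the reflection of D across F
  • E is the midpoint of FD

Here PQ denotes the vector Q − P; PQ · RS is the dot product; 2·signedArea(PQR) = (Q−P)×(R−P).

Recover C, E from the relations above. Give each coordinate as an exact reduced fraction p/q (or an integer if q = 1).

1. C_x = 10/3  [line 22·x + -3·y + -226/3 = 0 ∩ |CF|² = 245/9]
2. C_y = -2/3  [line 22·x + -3·y + -226/3 = 0 ∩ |CF|² = 245/9]
   → C = (10/3, -2/3)
3. E_x = -1  [E is the midpoint of FD]
4. E_y = -1/2  [E is the midpoint of FD]
   → E = (-1, -1/2)

C = (10/3, -2/3)
E = (-1, -1/2)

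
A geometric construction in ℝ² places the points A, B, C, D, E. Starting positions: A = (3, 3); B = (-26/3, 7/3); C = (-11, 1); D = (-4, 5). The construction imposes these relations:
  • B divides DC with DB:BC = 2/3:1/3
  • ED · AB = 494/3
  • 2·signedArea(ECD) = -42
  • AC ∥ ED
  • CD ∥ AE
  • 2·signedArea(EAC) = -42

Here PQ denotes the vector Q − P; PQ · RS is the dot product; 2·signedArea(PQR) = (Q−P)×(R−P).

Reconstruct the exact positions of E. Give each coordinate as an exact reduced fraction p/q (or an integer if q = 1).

1. E_x = 10  [AC ∥ ED ∩ CD ∥ AE]
2. E_y = 7  [AC ∥ ED ∩ CD ∥ AE]
   → E = (10, 7)

E = (10, 7)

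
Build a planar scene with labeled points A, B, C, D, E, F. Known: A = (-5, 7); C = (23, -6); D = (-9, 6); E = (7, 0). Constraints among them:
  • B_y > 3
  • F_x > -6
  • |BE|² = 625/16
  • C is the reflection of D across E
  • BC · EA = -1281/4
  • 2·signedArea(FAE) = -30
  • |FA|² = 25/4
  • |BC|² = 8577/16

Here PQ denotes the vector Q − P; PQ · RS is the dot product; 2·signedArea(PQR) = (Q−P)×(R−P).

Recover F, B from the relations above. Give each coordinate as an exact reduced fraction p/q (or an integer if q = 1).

1. F_x = -5  [line 7·x + 12·y + -19 = 0 ∩ |FA|² = 25/4]
2. F_y = 9/2  [line 7·x + 12·y + -19 = 0 ∩ |FA|² = 25/4]
   → F = (-5, 9/2)
3. B_x = 2  [line 12·x + -7·y + 9/4 = 0 ∩ |BE|² = 625/16]
4. B_y = 15/4  [line 12·x + -7·y + 9/4 = 0 ∩ |BE|² = 625/16]
   → B = (2, 15/4)

B = (2, 15/4)
F = (-5, 9/2)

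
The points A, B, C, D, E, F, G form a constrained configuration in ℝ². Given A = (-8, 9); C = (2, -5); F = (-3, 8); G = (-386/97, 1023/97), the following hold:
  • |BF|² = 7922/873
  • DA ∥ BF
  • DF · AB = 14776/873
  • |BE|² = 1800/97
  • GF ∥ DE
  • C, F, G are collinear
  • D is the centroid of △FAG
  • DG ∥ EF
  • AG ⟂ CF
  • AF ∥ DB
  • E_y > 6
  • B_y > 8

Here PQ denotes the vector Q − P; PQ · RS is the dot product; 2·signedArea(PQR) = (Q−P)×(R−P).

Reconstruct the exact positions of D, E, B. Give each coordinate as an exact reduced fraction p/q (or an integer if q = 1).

B = (2/291, 2381/291)
D = (-1453/291, 2672/291)
E = (-1168/291, 1931/291)

1. D_x = -1453/291  [D is the centroid of △FAG]
2. D_y = 2672/291  [D is the centroid of △FAG]
   → D = (-1453/291, 2672/291)
3. E_x = -1168/291  [DG ∥ EF ∩ GF ∥ DE]
4. E_y = 1931/291  [DG ∥ EF ∩ GF ∥ DE]
   → E = (-1168/291, 1931/291)
5. B_x = 2/291  [DA ∥ BF ∩ AF ∥ DB]
6. B_y = 2381/291  [DA ∥ BF ∩ AF ∥ DB]
   → B = (2/291, 2381/291)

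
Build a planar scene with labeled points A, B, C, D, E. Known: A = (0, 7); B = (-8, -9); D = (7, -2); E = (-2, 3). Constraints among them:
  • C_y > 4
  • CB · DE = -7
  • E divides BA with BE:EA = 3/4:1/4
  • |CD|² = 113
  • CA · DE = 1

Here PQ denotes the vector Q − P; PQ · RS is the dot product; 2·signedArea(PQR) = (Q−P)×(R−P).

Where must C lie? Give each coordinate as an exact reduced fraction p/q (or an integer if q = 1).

1. C_x = -1  [line 9·x + -5·y + 34 = 0 ∩ |CD|² = 113]
2. C_y = 5  [line 9·x + -5·y + 34 = 0 ∩ |CD|² = 113]
   → C = (-1, 5)

C = (-1, 5)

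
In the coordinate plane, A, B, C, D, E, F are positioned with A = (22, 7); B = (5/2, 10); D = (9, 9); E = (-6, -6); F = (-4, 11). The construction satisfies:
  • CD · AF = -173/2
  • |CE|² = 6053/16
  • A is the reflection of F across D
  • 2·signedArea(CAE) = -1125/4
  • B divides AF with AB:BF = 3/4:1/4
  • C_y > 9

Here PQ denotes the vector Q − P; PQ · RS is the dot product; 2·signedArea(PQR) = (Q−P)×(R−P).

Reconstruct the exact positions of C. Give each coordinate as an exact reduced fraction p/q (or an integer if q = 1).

C = (23/4, 19/2)

1. C_x = 23/4  [2·signedArea(CAE) = -1125/4 ∩ CD · AF = -173/2]
2. C_y = 19/2  [2·signedArea(CAE) = -1125/4 ∩ CD · AF = -173/2]
   → C = (23/4, 19/2)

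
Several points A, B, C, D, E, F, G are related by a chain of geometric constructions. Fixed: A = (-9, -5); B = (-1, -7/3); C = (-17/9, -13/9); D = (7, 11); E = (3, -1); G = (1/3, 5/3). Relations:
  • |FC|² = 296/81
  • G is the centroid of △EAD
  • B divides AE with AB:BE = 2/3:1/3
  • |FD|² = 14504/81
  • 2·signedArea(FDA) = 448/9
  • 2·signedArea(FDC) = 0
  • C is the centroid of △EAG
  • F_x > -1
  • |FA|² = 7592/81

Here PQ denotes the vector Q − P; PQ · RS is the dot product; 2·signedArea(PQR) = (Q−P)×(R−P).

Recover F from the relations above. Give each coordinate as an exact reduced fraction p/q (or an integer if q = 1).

F = (-7/9, 1/9)

1. F_x = -7/9  [2·signedArea(FDC) = 0 ∩ 2·signedArea(FDA) = 448/9]
2. F_y = 1/9  [2·signedArea(FDC) = 0 ∩ 2·signedArea(FDA) = 448/9]
   → F = (-7/9, 1/9)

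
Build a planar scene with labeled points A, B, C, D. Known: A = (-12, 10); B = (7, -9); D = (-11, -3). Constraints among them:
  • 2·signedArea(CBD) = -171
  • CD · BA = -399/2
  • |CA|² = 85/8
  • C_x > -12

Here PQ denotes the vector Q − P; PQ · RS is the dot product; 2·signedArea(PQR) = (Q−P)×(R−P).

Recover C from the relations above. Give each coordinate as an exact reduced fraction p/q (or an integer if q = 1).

1. C_x = -47/4  [CD · BA = -399/2 ∩ 2·signedArea(CBD) = -171]
2. C_y = 27/4  [CD · BA = -399/2 ∩ 2·signedArea(CBD) = -171]
   → C = (-47/4, 27/4)

C = (-47/4, 27/4)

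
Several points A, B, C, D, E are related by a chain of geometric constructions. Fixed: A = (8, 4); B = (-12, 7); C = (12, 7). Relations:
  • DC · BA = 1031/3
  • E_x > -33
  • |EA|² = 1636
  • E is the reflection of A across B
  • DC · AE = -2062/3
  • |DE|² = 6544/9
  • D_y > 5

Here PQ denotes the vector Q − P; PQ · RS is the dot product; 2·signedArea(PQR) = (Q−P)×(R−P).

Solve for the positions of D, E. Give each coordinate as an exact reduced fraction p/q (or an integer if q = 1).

D = (-16/3, 6)
E = (-32, 10)

1. E_x = -32  [E is the reflection of A across B]
2. E_y = 10  [E is the reflection of A across B]
   → E = (-32, 10)
3. D_x = -16/3  [line 40·x + -6·y + 748/3 = 0 ∩ |DE|² = 6544/9]
4. D_y = 6  [line 40·x + -6·y + 748/3 = 0 ∩ |DE|² = 6544/9]
   → D = (-16/3, 6)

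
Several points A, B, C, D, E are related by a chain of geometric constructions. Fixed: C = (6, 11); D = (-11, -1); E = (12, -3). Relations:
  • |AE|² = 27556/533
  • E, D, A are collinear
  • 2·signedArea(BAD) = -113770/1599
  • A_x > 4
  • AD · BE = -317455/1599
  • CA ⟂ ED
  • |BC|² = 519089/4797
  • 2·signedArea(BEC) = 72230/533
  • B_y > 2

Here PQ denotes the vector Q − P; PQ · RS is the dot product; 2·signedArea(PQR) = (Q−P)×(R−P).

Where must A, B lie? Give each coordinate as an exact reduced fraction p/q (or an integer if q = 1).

A = (2578/533, -1267/533)
B = (-29/533, 4063/1599)

1. A_x = 2578/533  [E, D, A are collinear ∩ CA ⟂ ED]
2. A_y = -1267/533  [E, D, A are collinear ∩ CA ⟂ ED]
   → A = (2578/533, -1267/533)
3. B_x = -29/533  [2·signedArea(BEC) = 72230/533 ∩ 2·signedArea(BAD) = -113770/1599]
4. B_y = 4063/1599  [2·signedArea(BEC) = 72230/533 ∩ 2·signedArea(BAD) = -113770/1599]
   → B = (-29/533, 4063/1599)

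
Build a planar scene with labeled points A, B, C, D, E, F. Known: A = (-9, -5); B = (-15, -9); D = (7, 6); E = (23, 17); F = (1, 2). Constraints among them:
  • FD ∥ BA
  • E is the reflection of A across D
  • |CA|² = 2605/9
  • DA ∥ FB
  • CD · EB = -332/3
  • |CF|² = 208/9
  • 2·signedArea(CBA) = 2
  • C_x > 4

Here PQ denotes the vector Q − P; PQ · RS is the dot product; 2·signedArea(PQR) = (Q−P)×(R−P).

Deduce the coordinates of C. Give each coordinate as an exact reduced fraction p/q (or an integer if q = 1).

C = (5, 14/3)

1. C_x = 5  [2·signedArea(CBA) = 2 ∩ CD · EB = -332/3]
2. C_y = 14/3  [2·signedArea(CBA) = 2 ∩ CD · EB = -332/3]
   → C = (5, 14/3)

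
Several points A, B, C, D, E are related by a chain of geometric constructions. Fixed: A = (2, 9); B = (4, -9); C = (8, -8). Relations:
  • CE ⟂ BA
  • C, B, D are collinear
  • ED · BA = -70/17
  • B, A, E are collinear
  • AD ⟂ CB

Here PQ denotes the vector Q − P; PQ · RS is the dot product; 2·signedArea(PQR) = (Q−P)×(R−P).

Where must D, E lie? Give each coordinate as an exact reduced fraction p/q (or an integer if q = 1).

D = (108/17, -143/17)
E = (323/82, -693/82)

1. D_x = 108/17  [C, B, D are collinear ∩ AD ⟂ CB]
2. D_y = -143/17  [C, B, D are collinear ∩ AD ⟂ CB]
   → D = (108/17, -143/17)
3. E_x = 323/82  [B, A, E are collinear ∩ CE ⟂ BA]
4. E_y = -693/82  [B, A, E are collinear ∩ CE ⟂ BA]
   → E = (323/82, -693/82)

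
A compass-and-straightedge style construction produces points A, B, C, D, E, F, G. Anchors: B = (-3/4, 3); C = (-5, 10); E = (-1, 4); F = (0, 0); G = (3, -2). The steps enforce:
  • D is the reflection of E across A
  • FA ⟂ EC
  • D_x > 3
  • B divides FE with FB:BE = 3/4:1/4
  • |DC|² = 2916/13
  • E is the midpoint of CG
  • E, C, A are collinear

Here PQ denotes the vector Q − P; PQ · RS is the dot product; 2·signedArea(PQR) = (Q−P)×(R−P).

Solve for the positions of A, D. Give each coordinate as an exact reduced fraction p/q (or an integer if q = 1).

A = (15/13, 10/13)
D = (43/13, -32/13)

1. A_x = 15/13  [E, C, A are collinear ∩ FA ⟂ EC]
2. A_y = 10/13  [E, C, A are collinear ∩ FA ⟂ EC]
   → A = (15/13, 10/13)
3. D_x = 43/13  [D is the reflection of E across A]
4. D_y = -32/13  [D is the reflection of E across A]
   → D = (43/13, -32/13)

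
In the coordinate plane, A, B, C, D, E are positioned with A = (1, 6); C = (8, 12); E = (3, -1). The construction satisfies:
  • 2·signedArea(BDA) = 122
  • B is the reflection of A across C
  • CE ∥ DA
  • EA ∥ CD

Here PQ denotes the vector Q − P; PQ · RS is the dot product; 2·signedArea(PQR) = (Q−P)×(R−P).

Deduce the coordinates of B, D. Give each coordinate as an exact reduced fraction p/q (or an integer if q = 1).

B = (15, 18)
D = (6, 19)

1. B_x = 15  [B is the reflection of A across C]
2. B_y = 18  [B is the reflection of A across C]
   → B = (15, 18)
3. D_x = 6  [CE ∥ DA ∩ EA ∥ CD]
4. D_y = 19  [CE ∥ DA ∩ EA ∥ CD]
   → D = (6, 19)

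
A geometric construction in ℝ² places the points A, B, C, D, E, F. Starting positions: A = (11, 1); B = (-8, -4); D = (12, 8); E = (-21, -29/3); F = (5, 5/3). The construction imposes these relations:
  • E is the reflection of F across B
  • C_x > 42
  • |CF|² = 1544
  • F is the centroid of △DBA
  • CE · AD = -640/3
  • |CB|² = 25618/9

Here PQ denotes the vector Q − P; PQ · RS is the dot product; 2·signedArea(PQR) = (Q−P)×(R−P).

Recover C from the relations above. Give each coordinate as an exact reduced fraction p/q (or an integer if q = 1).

C = (43, 35/3)

1. C_x = 43  [line -1·x + -7·y + 374/3 = 0 ∩ |CB|² = 25618/9]
2. C_y = 35/3  [line -1·x + -7·y + 374/3 = 0 ∩ |CB|² = 25618/9]
   → C = (43, 35/3)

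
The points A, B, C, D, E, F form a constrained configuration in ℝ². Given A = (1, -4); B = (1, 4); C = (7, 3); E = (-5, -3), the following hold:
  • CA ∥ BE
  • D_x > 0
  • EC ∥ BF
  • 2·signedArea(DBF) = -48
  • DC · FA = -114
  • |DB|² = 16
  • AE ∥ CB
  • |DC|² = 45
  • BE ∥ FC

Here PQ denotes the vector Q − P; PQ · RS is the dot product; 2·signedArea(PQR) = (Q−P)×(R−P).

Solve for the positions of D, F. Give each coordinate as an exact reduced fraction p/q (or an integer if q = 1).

D = (1, 0)
F = (13, 10)

1. F_x = 13  [BE ∥ FC ∩ EC ∥ BF]
2. F_y = 10  [BE ∥ FC ∩ EC ∥ BF]
   → F = (13, 10)
3. D_x = 1  [2·signedArea(DBF) = -48 ∩ DC · FA = -114]
4. D_y = 0  [2·signedArea(DBF) = -48 ∩ DC · FA = -114]
   → D = (1, 0)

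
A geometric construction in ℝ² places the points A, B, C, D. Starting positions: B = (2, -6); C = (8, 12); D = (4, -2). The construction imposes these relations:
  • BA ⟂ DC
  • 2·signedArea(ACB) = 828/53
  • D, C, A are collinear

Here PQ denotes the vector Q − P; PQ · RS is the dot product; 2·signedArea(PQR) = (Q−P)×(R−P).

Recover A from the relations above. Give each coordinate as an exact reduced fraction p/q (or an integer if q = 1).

1. A_x = 148/53  [D, C, A are collinear ∩ BA ⟂ DC]
2. A_y = -330/53  [D, C, A are collinear ∩ BA ⟂ DC]
   → A = (148/53, -330/53)

A = (148/53, -330/53)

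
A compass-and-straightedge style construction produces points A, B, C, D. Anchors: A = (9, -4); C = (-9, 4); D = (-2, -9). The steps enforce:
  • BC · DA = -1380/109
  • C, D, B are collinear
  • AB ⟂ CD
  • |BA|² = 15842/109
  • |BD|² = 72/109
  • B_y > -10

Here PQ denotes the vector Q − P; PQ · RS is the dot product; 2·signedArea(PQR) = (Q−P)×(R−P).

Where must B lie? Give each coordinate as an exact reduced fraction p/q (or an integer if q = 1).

1. B_x = -176/109  [C, D, B are collinear ∩ AB ⟂ CD]
2. B_y = -1059/109  [C, D, B are collinear ∩ AB ⟂ CD]
   → B = (-176/109, -1059/109)

B = (-176/109, -1059/109)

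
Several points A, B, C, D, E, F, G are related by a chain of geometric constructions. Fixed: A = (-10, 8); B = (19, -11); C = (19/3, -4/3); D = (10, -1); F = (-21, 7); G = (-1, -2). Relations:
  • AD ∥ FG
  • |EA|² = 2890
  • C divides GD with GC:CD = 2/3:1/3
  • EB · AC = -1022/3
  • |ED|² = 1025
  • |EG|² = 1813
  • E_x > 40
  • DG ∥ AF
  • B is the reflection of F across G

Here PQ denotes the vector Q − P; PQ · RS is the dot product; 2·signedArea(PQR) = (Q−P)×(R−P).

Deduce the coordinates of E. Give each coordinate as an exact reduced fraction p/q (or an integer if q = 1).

1. E_x = 41  [line -49/3·x + 28/3·y + 2261/3 = 0 ∩ |EG|² = 1813]
2. E_y = -9  [line -49/3·x + 28/3·y + 2261/3 = 0 ∩ |EG|² = 1813]
   → E = (41, -9)

E = (41, -9)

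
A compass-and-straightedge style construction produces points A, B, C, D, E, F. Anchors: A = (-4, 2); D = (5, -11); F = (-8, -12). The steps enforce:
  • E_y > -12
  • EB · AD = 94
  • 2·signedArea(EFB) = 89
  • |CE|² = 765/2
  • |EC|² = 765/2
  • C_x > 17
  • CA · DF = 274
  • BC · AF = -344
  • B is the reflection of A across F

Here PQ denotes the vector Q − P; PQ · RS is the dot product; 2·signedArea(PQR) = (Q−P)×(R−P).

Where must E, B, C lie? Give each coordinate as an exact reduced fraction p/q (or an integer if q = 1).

B = (-12, -26)
C = (18, -10)
E = (-3/2, -23/2)

1. B_x = -12  [B is the reflection of A across F]
2. B_y = -26  [B is the reflection of A across F]
   → B = (-12, -26)
3. C_x = 18  [CA · DF = 274 ∩ BC · AF = -344]
4. C_y = -10  [CA · DF = 274 ∩ BC · AF = -344]
   → C = (18, -10)
5. E_x = -3/2  [EB · AD = 94 ∩ 2·signedArea(EFB) = 89]
6. E_y = -23/2  [EB · AD = 94 ∩ 2·signedArea(EFB) = 89]
   → E = (-3/2, -23/2)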